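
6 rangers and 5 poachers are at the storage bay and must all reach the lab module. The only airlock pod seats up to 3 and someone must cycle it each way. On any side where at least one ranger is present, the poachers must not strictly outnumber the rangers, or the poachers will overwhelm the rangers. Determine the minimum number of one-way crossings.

9

Counting alone: each trip to the lab module takes at most 3 across and each return brings at least 1 back, so after t trips out (and t−1 returns) at most 3t − (t−1) of the 11 are across; that first reaches 11 at t = 5, so at least 9 crossings are needed.
The plan below uses exactly 9 crossings, so it is optimal:
1. 3 poachers → the lab module.  (the storage bay: 6R 2P; the lab module: 0R 3P)
2. 1 poacher ← the storage bay.  (the storage bay: 6R 3P; the lab module: 0R 2P)
3. 3 rangers → the lab module.  (the storage bay: 3R 3P; the lab module: 3R 2P)
4. 1 ranger ← the storage bay.  (the storage bay: 4R 3P; the lab module: 2R 2P)
5. 2 rangers and 1 poacher → the lab module.  (the storage bay: 2R 2P; the lab module: 4R 3P)
6. 1 ranger ← the storage bay.  (the storage bay: 3R 2P; the lab module: 3R 3P)
7. 2 rangers and 1 poacher → the lab module.  (the storage bay: 1R 1P; the lab module: 5R 4P)
8. 1 ranger ← the storage bay.  (the storage bay: 2R 1P; the lab module: 4R 4P)
9. 2 rangers and 1 poacher → the lab module.  (the storage bay: 0R 0P; the lab module: 6R 5P)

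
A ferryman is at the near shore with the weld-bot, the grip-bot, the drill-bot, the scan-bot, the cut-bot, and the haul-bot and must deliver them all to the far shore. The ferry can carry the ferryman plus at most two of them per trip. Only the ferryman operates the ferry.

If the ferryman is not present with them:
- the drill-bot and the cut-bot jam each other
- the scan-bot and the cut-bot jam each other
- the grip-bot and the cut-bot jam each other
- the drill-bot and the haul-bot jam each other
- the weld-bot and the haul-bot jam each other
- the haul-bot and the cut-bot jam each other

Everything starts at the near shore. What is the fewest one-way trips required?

9

Counting alone: the ferryman can take at most 2 across per trip to the far shore, so moving all 6 needs at least 3 loaded trips out, with a return between consecutive ones — at least 5 crossings.
The safety rule pushes this higher. Following every safe sequence of crossings, the most of the 6 that can be at the far shore as the ferry arrives there on crossings 5, 7 is 4, 5 respectively — never all 6.
So no plan with fewer than 9 crossings exists, and this one achieves 9:
1. Ferryman goes to the far shore with the cut-bot and the haul-bot.  [the near shore: the drill-bot, the grip-bot, the scan-bot, the weld-bot | the far shore: the cut-bot, the haul-bot]
2. Ferryman goes back to the near shore with the cut-bot.  [the near shore: the cut-bot, the drill-bot, the grip-bot, the scan-bot, the weld-bot | the far shore: the haul-bot]
3. Ferryman goes to the far shore with the cut-bot and the weld-bot.  [the near shore: the drill-bot, the grip-bot, the scan-bot | the far shore: the cut-bot, the haul-bot, the weld-bot]
4. Ferryman goes back to the near shore with the haul-bot.  [the near shore: the drill-bot, the grip-bot, the haul-bot, the scan-bot | the far shore: the cut-bot, the weld-bot]
5. Ferryman goes to the far shore with the drill-bot and the grip-bot.  [the near shore: the haul-bot, the scan-bot | the far shore: the cut-bot, the drill-bot, the grip-bot, the weld-bot]
6. Ferryman goes back to the near shore with the cut-bot.  [the near shore: the cut-bot, the haul-bot, the scan-bot | the far shore: the drill-bot, the grip-bot, the weld-bot]
7. Ferryman goes to the far shore with the cut-bot and the scan-bot.  [the near shore: the haul-bot | the far shore: the cut-bot, the drill-bot, the grip-bot, the scan-bot, the weld-bot]
8. Ferryman goes back to the near shore with the cut-bot.  [the near shore: the cut-bot, the haul-bot | the far shore: the drill-bot, the grip-bot, the scan-bot, the weld-bot]
9. Ferryman goes to the far shore with the cut-bot and the haul-bot.  [the near shore: — | the far shore: the cut-bot, the drill-bot, the grip-bot, the haul-bot, the scan-bot, the weld-bot]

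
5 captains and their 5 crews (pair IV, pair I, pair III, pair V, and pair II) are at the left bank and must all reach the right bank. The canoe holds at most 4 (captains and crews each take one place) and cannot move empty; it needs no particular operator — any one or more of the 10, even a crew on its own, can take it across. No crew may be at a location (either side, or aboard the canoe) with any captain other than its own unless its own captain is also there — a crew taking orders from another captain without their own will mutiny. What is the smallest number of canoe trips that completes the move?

Counting alone: each trip to the right bank takes at most 4 across and each return brings at least 1 back, so after t trips out (and t−1 returns) at most 4t − (t−1) of the 10 are across; that first reaches 10 at t = 3, so at least 5 crossings are needed.
The safety rule pushes this higher. Following every safe sequence of crossings, the most of the 10 that can be at the right bank as the canoe arrives there on crossing 5 is 9 — never all 10.
So no plan with fewer than 7 crossings exists, and this one achieves 7:
1. captain IV and crew IV cross → the right bank.
2. captain IV crosses ← the left bank.
3. crew I, crew II, crew III, and crew V cross → the right bank.
4. crew IV crosses ← the left bank.
5. captain I, captain II, captain III, and captain V cross → the right bank.
6. captain I and crew I cross ← the left bank.
7. captain I, captain IV, crew I, and crew IV cross → the right bank.

7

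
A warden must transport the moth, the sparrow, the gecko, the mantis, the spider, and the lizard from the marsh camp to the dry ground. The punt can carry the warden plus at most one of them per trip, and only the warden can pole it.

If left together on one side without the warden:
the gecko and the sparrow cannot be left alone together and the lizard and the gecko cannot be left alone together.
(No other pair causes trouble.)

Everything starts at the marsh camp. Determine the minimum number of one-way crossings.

13

Counting alone: the warden can take at most 1 across per trip to the dry ground, so moving all 6 needs at least 6 loaded trips out, with a return between consecutive ones — at least 11 crossings.
The safety rule pushes this higher. Following every safe sequence of crossings, the most of the 6 that can be at the dry ground as the punt arrives there on crossing 11 is 5 — never all 6.
So no plan with fewer than 13 crossings exists, and this one achieves 13:
1. Warden goes to the dry ground with the gecko.
2. Warden goes back to the marsh camp alone.
3. Warden goes to the dry ground with the moth.
4. Warden goes back to the marsh camp alone.
5. Warden goes to the dry ground with the sparrow.
6. Warden goes back to the marsh camp with the gecko.
7. Warden goes to the dry ground with the lizard.
8. Warden goes back to the marsh camp alone.
9. Warden goes to the dry ground with the mantis.
10. Warden goes back to the marsh camp alone.
11. Warden goes to the dry ground with the spider.
12. Warden goes back to the marsh camp alone.
13. Warden goes to the dry ground with the gecko.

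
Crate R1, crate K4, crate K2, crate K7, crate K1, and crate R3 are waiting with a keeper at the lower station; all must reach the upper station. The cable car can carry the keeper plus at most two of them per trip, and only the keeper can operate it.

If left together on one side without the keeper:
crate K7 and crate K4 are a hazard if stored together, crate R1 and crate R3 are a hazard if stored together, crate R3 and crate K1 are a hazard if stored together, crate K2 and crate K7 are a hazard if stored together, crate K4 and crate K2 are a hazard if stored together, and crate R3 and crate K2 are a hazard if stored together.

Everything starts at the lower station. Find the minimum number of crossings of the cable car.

impossible

Whatever the first load, the items left behind include a forbidden pair without the keeper. No opening move is safe, so no plan exists.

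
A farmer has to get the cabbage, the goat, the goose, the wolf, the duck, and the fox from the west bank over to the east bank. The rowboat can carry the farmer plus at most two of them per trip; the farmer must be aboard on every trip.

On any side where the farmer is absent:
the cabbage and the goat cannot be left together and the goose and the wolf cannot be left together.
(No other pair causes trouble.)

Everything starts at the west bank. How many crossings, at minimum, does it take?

5

Counting alone: the farmer can take at most 2 across per trip to the east bank, so moving all 6 needs at least 3 loaded trips out, with a return between consecutive ones — at least 5 crossings.
The plan below uses exactly 5 crossings, so it is optimal:
1. Farmer goes to the east bank with the cabbage and the goose.  [the west bank: the duck, the fox, the goat, the wolf | the east bank: the cabbage, the goose]
2. Farmer goes back to the west bank alone.  [the west bank: the duck, the fox, the goat, the wolf | the east bank: the cabbage, the goose]
3. Farmer goes to the east bank with the duck and the fox.  [the west bank: the goat, the wolf | the east bank: the cabbage, the duck, the fox, the goose]
4. Farmer goes back to the west bank alone.  [the west bank: the goat, the wolf | the east bank: the cabbage, the duck, the fox, the goose]
5. Farmer goes to the east bank with the goat and the wolf.  [the west bank: — | the east bank: the cabbage, the duck, the fox, the goat, the goose, the wolf]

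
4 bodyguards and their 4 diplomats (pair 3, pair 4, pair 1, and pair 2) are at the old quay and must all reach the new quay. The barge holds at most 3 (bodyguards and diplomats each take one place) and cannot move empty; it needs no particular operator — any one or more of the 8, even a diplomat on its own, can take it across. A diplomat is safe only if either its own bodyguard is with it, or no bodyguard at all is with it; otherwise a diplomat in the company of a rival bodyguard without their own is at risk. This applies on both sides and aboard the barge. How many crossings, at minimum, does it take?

9

Counting alone: each trip to the new quay takes at most 3 across and each return brings at least 1 back, so after t trips out (and t−1 returns) at most 3t − (t−1) of the 8 are across; that first reaches 8 at t = 4, so at least 7 crossings are needed.
The safety rule pushes this higher. Following every safe sequence of crossings, the most of the 8 that can be at the new quay as the barge arrives there on crossing 7 is 7 — never all 8.
So no plan with fewer than 9 crossings exists, and this one achieves 9:
1. bodyguard 3 and diplomat 3 cross → the new quay.
2. bodyguard 3 crosses ← the old quay.
3. bodyguard 3, bodyguard 4, and diplomat 4 cross → the new quay.
4. bodyguard 3 and diplomat 3 cross ← the old quay.
5. bodyguard 1, bodyguard 2, and bodyguard 3 cross → the new quay.
6. diplomat 4 crosses ← the old quay.
7. diplomat 3 and diplomat 4 cross → the new quay.
8. diplomat 3 crosses ← the old quay.
9. diplomat 1, diplomat 2, and diplomat 3 cross → the new quay.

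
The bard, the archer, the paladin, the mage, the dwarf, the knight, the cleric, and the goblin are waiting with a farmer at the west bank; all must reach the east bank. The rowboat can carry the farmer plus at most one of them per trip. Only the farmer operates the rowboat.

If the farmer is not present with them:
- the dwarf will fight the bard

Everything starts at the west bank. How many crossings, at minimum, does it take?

Counting alone: the farmer can take at most 1 across per trip to the east bank, so moving all 8 needs at least 8 loaded trips out, with a return between consecutive ones — at least 15 crossings.
The plan below uses exactly 15 crossings, so it is optimal:
1. Farmer goes to the east bank with the bard.
2. Farmer goes back to the west bank alone.
3. Farmer goes to the east bank with the archer.
4. Farmer goes back to the west bank alone.
5. Farmer goes to the east bank with the paladin.
6. Farmer goes back to the west bank alone.
7. Farmer goes to the east bank with the mage.
8. Farmer goes back to the west bank alone.
9. Farmer goes to the east bank with the knight.
10. Farmer goes back to the west bank alone.
11. Farmer goes to the east bank with the cleric.
12. Farmer goes back to the west bank alone.
13. Farmer goes to the east bank with the goblin.
14. Farmer goes back to the west bank alone.
15. Farmer goes to the east bank with the dwarf.

15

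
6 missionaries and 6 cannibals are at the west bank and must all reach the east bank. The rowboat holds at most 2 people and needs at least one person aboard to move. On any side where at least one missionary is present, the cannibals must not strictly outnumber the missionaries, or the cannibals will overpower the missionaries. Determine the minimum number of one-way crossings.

Following every safe sequence of crossings from the start, the most of the 12 that can be at the east bank as the rowboat arrives there on crossings 1, 3, 5, 7, 9 is 2, 3, 4, 5, 6 respectively; the best ever achieved is 6 of 12.
From crossing 11 on, no configuration arises that was not already reachable earlier: only 15 distinct safe configurations (who is on which side, and where the rowboat is) can ever be reached, none of them has everyone across, and every continuation just revisits them. They are: 0 missionaries + 0 cannibals across (rowboat back at the start); 0 missionaries + 1 cannibal across (rowboat there); 0 missionaries + 1 cannibal across (rowboat back at the start); 0 missionaries + 2 cannibals across (rowboat there); 0 missionaries + 2 cannibals across (rowboat back at the start); 0 missionaries + 3 cannibals across (rowboat there); 0 missionaries + 3 cannibals across (rowboat back at the start); 0 missionaries + 4 cannibals across (rowboat there); 0 missionaries + 4 cannibals across (rowboat back at the start); 0 missionaries + 5 cannibals across (rowboat there); 0 missionaries + 5 cannibals across (rowboat back at the start); 0 missionaries + 6 cannibals across (rowboat there); 1 missionary + 1 cannibal across (rowboat there); 1 missionary + 1 cannibal across (rowboat back at the start); 2 missionaries + 2 cannibals across (rowboat there). So no valid plan exists.

impossible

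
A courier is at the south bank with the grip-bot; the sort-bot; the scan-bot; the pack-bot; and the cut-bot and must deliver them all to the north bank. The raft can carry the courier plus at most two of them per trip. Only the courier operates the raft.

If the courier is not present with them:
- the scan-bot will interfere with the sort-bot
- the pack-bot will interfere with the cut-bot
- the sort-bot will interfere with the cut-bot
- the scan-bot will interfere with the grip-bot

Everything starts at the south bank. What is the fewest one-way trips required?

Counting alone: the courier can take at most 2 across per trip to the north bank, so moving all 5 needs at least 3 loaded trips out, with a return between consecutive ones — at least 5 crossings.
The safety rule pushes this higher. Following every safe sequence of crossings, the most of the 5 that can be at the north bank as the raft arrives there on crossing 5 is 4 — never all 5.
So no plan with fewer than 7 crossings exists, and this one achieves 7:
1. Courier goes to the north bank with the cut-bot and the scan-bot.  [the south bank: the grip-bot, the pack-bot, the sort-bot | the north bank: the cut-bot, the scan-bot]
2. Courier goes back to the south bank alone.  [the south bank: the grip-bot, the pack-bot, the sort-bot | the north bank: the cut-bot, the scan-bot]
3. Courier goes to the north bank with the grip-bot.  [the south bank: the pack-bot, the sort-bot | the north bank: the cut-bot, the grip-bot, the scan-bot]
4. Courier goes back to the south bank with the scan-bot.  [the south bank: the pack-bot, the scan-bot, the sort-bot | the north bank: the cut-bot, the grip-bot]
5. Courier goes to the north bank with the pack-bot and the sort-bot.  [the south bank: the scan-bot | the north bank: the cut-bot, the grip-bot, the pack-bot, the sort-bot]
6. Courier goes back to the south bank with the cut-bot.  [the south bank: the cut-bot, the scan-bot | the north bank: the grip-bot, the pack-bot, the sort-bot]
7. Courier goes to the north bank with the cut-bot and the scan-bot.  [the south bank: — | the north bank: the cut-bot, the grip-bot, the pack-bot, the scan-bot, the sort-bot]

7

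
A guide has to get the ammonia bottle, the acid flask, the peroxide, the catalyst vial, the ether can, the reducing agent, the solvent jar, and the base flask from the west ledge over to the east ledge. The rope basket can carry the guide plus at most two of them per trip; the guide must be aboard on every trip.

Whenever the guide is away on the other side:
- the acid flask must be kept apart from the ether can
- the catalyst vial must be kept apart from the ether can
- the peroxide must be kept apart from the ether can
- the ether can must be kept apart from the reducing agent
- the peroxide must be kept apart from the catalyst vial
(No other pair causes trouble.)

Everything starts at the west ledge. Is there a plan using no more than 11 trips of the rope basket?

No

Counting alone: the guide can take at most 2 across per trip to the east ledge, so moving all 8 needs at least 4 loaded trips out, with a return between consecutive ones — at least 7 crossings.
The safety rule pushes this higher. Following every safe sequence of crossings, the most of the 8 that can be at the east ledge as the rope basket arrives there on crossings 7, 9, 11 is 5, 6, 7 respectively — never all 8.
So the move cannot be finished within 11 crossings. (The shortest complete plan takes 13:)
1. Guide goes to the east ledge with the ether can and the peroxide.  [the west ledge: the acid flask, the ammonia bottle, the base flask, the catalyst vial, the reducing agent, the solvent jar | the east ledge: the ether can, the peroxide]
2. Guide goes back to the west ledge with the peroxide.  [the west ledge: the acid flask, the ammonia bottle, the base flask, the catalyst vial, the peroxide, the reducing agent, the solvent jar | the east ledge: the ether can]
3. Guide goes to the east ledge with the ammonia bottle and the peroxide.  [the west ledge: the acid flask, the base flask, the catalyst vial, the reducing agent, the solvent jar | the east ledge: the ammonia bottle, the ether can, the peroxide]
4. Guide goes back to the west ledge with the peroxide.  [the west ledge: the acid flask, the base flask, the catalyst vial, the peroxide, the reducing agent, the solvent jar | the east ledge: the ammonia bottle, the ether can]
5. Guide goes to the east ledge with the acid flask and the peroxide.  [the west ledge: the base flask, the catalyst vial, the reducing agent, the solvent jar | the east ledge: the acid flask, the ammonia bottle, the ether can, the peroxide]
6. Guide goes back to the west ledge with the ether can.  [the west ledge: the base flask, the catalyst vial, the ether can, the reducing agent, the solvent jar | the east ledge: the acid flask, the ammonia bottle, the peroxide]
7. Guide goes to the east ledge with the catalyst vial and the reducing agent.  [the west ledge: the base flask, the ether can, the solvent jar | the east ledge: the acid flask, the ammonia bottle, the catalyst vial, the peroxide, the reducing agent]
8. Guide goes back to the west ledge with the peroxide.  [the west ledge: the base flask, the ether can, the peroxide, the solvent jar | the east ledge: the acid flask, the ammonia bottle, the catalyst vial, the reducing agent]
9. Guide goes to the east ledge with the peroxide and the solvent jar.  [the west ledge: the base flask, the ether can | the east ledge: the acid flask, the ammonia bottle, the catalyst vial, the peroxide, the reducing agent, the solvent jar]
10. Guide goes back to the west ledge with the peroxide.  [the west ledge: the base flask, the ether can, the peroxide | the east ledge: the acid flask, the ammonia bottle, the catalyst vial, the reducing agent, the solvent jar]
11. Guide goes to the east ledge with the base flask and the peroxide.  [the west ledge: the ether can | the east ledge: the acid flask, the ammonia bottle, the base flask, the catalyst vial, the peroxide, the reducing agent, the solvent jar]
12. Guide goes back to the west ledge with the peroxide.  [the west ledge: the ether can, the peroxide | the east ledge: the acid flask, the ammonia bottle, the base flask, the catalyst vial, the reducing agent, the solvent jar]
13. Guide goes to the east ledge with the ether can and the peroxide.  [the west ledge: — | the east ledge: the acid flask, the ammonia bottle, the base flask, the catalyst vial, the ether can, the peroxide, the reducing agent, the solvent jar]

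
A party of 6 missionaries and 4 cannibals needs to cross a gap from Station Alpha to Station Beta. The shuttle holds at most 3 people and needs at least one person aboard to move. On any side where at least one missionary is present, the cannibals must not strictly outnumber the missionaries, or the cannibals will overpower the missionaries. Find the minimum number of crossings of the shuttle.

Counting alone: each trip to Station Beta takes at most 3 across and each return brings at least 1 back, so after t trips out (and t−1 returns) at most 3t − (t−1) of the 10 are across; that first reaches 10 at t = 5, so at least 9 crossings are needed.
The plan below uses exactly 9 crossings, so it is optimal:
1. 2 cannibals → Station Beta.  (Station Alpha: 6M 2C; Station Beta: 0M 2C)
2. 1 cannibal ← Station Alpha.  (Station Alpha: 6M 3C; Station Beta: 0M 1C)
3. 3 cannibals → Station Beta.  (Station Alpha: 6M 0C; Station Beta: 0M 4C)
4. 1 cannibal ← Station Alpha.  (Station Alpha: 6M 1C; Station Beta: 0M 3C)
5. 3 missionaries → Station Beta.  (Station Alpha: 3M 1C; Station Beta: 3M 3C)
6. 1 cannibal ← Station Alpha.  (Station Alpha: 3M 2C; Station Beta: 3M 2C)
7. 1 missionary and 2 cannibals → Station Beta.  (Station Alpha: 2M 0C; Station Beta: 4M 4C)
8. 1 cannibal ← Station Alpha.  (Station Alpha: 2M 1C; Station Beta: 4M 3C)
9. 2 missionaries and 1 cannibal → Station Beta.  (Station Alpha: 0M 0C; Station Beta: 6M 4C)

9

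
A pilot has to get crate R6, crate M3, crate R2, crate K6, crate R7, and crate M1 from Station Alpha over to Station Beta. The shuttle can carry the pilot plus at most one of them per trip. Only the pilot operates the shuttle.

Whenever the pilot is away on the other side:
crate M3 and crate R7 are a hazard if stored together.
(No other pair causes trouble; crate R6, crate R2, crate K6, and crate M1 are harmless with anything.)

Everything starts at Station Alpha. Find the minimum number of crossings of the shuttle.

Counting alone: the pilot can take at most 1 across per trip to Station Beta, so moving all 6 needs at least 6 loaded trips out, with a return between consecutive ones — at least 11 crossings.
The plan below uses exactly 11 crossings, so it is optimal:
1. Pilot goes to Station Beta with crate M3.  [Station Alpha: crate K6, crate M1, crate R2, crate R6, crate R7 | Station Beta: crate M3]
2. Pilot goes back to Station Alpha alone.  [Station Alpha: crate K6, crate M1, crate R2, crate R6, crate R7 | Station Beta: crate M3]
3. Pilot goes to Station Beta with crate R6.  [Station Alpha: crate K6, crate M1, crate R2, crate R7 | Station Beta: crate M3, crate R6]
4. Pilot goes back to Station Alpha alone.  [Station Alpha: crate K6, crate M1, crate R2, crate R7 | Station Beta: crate M3, crate R6]
5. Pilot goes to Station Beta with crate R2.  [Station Alpha: crate K6, crate M1, crate R7 | Station Beta: crate M3, crate R2, crate R6]
6. Pilot goes back to Station Alpha alone.  [Station Alpha: crate K6, crate M1, crate R7 | Station Beta: crate M3, crate R2, crate R6]
7. Pilot goes to Station Beta with crate K6.  [Station Alpha: crate M1, crate R7 | Station Beta: crate K6, crate M3, crate R2, crate R6]
8. Pilot goes back to Station Alpha alone.  [Station Alpha: crate M1, crate R7 | Station Beta: crate K6, crate M3, crate R2, crate R6]
9. Pilot goes to Station Beta with crate M1.  [Station Alpha: crate R7 | Station Beta: crate K6, crate M1, crate M3, crate R2, crate R6]
10. Pilot goes back to Station Alpha alone.  [Station Alpha: crate R7 | Station Beta: crate K6, crate M1, crate M3, crate R2, crate R6]
11. Pilot goes to Station Beta with crate R7.  [Station Alpha: — | Station Beta: crate K6, crate M1, crate M3, crate R2, crate R6, crate R7]

11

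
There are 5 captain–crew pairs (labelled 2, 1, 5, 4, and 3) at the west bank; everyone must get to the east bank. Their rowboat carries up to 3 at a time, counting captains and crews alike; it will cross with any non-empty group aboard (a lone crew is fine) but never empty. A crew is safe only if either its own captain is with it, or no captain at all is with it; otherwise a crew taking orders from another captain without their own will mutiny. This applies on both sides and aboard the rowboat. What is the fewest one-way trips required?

Counting alone: each trip to the east bank takes at most 3 across and each return brings at least 1 back, so after t trips out (and t−1 returns) at most 3t − (t−1) of the 10 are across; that first reaches 10 at t = 5, so at least 9 crossings are needed.
The safety rule pushes this higher. Following every safe sequence of crossings, the most of the 10 that can be at the east bank as the rowboat arrives there on crossing 9 is 9 — never all 10.
So no plan with fewer than 11 crossings exists, and this one achieves 11:
1. captain 2 and crew 2 cross → the east bank.
2. captain 2 crosses ← the west bank.
3. crew 1, crew 4, and crew 5 cross → the east bank.
4. crew 2 crosses ← the west bank.
5. captain 1, captain 4, and captain 5 cross → the east bank.
6. captain 1 and crew 1 cross ← the west bank.
7. captain 1, captain 2, and captain 3 cross → the east bank.
8. crew 5 crosses ← the west bank.
9. crew 1 and crew 2 cross → the east bank.
10. crew 2 crosses ← the west bank.
11. crew 2, crew 3, and crew 5 cross → the east bank.

11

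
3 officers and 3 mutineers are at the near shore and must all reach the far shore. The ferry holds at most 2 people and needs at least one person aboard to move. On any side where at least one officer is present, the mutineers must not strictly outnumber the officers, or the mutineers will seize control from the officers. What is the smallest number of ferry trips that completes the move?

Counting alone: each trip to the far shore takes at most 2 across and each return brings at least 1 back, so after t trips out (and t−1 returns) at most 2t − (t−1) of the 6 are across; that first reaches 6 at t = 5, so at least 9 crossings are needed.
The safety rule pushes this higher. Following every safe sequence of crossings, the most of the 6 that can be at the far shore as the ferry arrives there on crossing 9 is 5 — never all 6.
So no plan with fewer than 11 crossings exists, and this one achieves 11:
1. 2 mutineers → the far shore.  (the near shore: 3O 1M; the far shore: 0O 2M)
2. 1 mutineer ← the near shore.  (the near shore: 3O 2M; the far shore: 0O 1M)
3. 2 mutineers → the far shore.  (the near shore: 3O 0M; the far shore: 0O 3M)
4. 1 mutineer ← the near shore.  (the near shore: 3O 1M; the far shore: 0O 2M)
5. 2 officers → the far shore.  (the near shore: 1O 1M; the far shore: 2O 2M)
6. 1 officer and 1 mutineer ← the near shore.  (the near shore: 2O 2M; the far shore: 1O 1M)
7. 2 officers → the far shore.  (the near shore: 0O 2M; the far shore: 3O 1M)
8. 1 mutineer ← the near shore.  (the near shore: 0O 3M; the far shore: 3O 0M)
9. 2 mutineers → the far shore.  (the near shore: 0O 1M; the far shore: 3O 2M)
10. 1 mutineer ← the near shore.  (the near shore: 0O 2M; the far shore: 3O 1M)
11. 2 mutineers → the far shore.  (the near shore: 0O 0M; the far shore: 3O 3M)

11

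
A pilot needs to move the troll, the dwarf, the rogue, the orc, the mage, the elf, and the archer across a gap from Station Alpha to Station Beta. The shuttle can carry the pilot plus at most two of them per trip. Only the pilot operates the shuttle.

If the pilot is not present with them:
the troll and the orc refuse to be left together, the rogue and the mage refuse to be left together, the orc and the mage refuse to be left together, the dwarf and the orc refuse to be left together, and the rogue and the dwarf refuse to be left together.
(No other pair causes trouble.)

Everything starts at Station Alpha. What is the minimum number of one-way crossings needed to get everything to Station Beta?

9

Counting alone: the pilot can take at most 2 across per trip to Station Beta, so moving all 7 needs at least 4 loaded trips out, with a return between consecutive ones — at least 7 crossings.
The safety rule pushes this higher. Following every safe sequence of crossings, the most of the 7 that can be at Station Beta as the shuttle arrives there on crossing 7 is 6 — never all 7.
So no plan with fewer than 9 crossings exists, and this one achieves 9:
1. Pilot goes to Station Beta with the orc and the rogue.  [Station Alpha: the archer, the dwarf, the elf, the mage, the troll | Station Beta: the orc, the rogue]
2. Pilot goes back to Station Alpha alone.  [Station Alpha: the archer, the dwarf, the elf, the mage, the troll | Station Beta: the orc, the rogue]
3. Pilot goes to Station Beta with the troll.  [Station Alpha: the archer, the dwarf, the elf, the mage | Station Beta: the orc, the rogue, the troll]
4. Pilot goes back to Station Alpha with the orc.  [Station Alpha: the archer, the dwarf, the elf, the mage, the orc | Station Beta: the rogue, the troll]
5. Pilot goes to Station Beta with the dwarf and the mage.  [Station Alpha: the archer, the elf, the orc | Station Beta: the dwarf, the mage, the rogue, the troll]
6. Pilot goes back to Station Alpha with the rogue.  [Station Alpha: the archer, the elf, the orc, the rogue | Station Beta: the dwarf, the mage, the troll]
7. Pilot goes to Station Beta with the archer and the elf.  [Station Alpha: the orc, the rogue | Station Beta: the archer, the dwarf, the elf, the mage, the troll]
8. Pilot goes back to Station Alpha alone.  [Station Alpha: the orc, the rogue | Station Beta: the archer, the dwarf, the elf, the mage, the troll]
9. Pilot goes to Station Beta with the orc and the rogue.  [Station Alpha: — | Station Beta: the archer, the dwarf, the elf, the mage, the orc, the rogue, the troll]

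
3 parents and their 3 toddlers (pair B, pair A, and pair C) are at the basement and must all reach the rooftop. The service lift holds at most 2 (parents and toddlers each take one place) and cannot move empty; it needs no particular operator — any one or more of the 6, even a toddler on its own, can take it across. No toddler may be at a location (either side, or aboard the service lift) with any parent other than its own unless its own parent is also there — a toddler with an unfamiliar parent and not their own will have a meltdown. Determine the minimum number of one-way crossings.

11

Counting alone: each trip to the rooftop takes at most 2 across and each return brings at least 1 back, so after t trips out (and t−1 returns) at most 2t − (t−1) of the 6 are across; that first reaches 6 at t = 5, so at least 9 crossings are needed.
The safety rule pushes this higher. Following every safe sequence of crossings, the most of the 6 that can be at the rooftop as the service lift arrives there on crossing 9 is 5 — never all 6.
So no plan with fewer than 11 crossings exists, and this one achieves 11:
1. parent B and toddler B cross → the rooftop.
2. parent B crosses ← the basement.
3. toddler A and toddler C cross → the rooftop.
4. toddler B crosses ← the basement.
5. parent A and parent C cross → the rooftop.
6. parent A and toddler A cross ← the basement.
7. parent A and parent B cross → the rooftop.
8. toddler C crosses ← the basement.
9. toddler A and toddler B cross → the rooftop.
10. parent C crosses ← the basement.
11. parent C and toddler C cross → the rooftop.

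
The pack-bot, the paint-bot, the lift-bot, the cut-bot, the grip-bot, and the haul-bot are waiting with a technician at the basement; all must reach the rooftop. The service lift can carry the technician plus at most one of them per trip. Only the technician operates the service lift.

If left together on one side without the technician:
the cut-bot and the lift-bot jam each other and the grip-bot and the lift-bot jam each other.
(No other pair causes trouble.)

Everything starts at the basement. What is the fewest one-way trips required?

Counting alone: the technician can take at most 1 across per trip to the rooftop, so moving all 6 needs at least 6 loaded trips out, with a return between consecutive ones — at least 11 crossings.
The safety rule pushes this higher. Following every safe sequence of crossings, the most of the 6 that can be at the rooftop as the service lift arrives there on crossing 11 is 5 — never all 6.
So no plan with fewer than 13 crossings exists, and this one achieves 13:
1. Technician goes to the rooftop with the lift-bot.
2. Technician goes back to the basement alone.
3. Technician goes to the rooftop with the pack-bot.
4. Technician goes back to the basement alone.
5. Technician goes to the rooftop with the paint-bot.
6. Technician goes back to the basement alone.
7. Technician goes to the rooftop with the cut-bot.
8. Technician goes back to the basement with the lift-bot.
9. Technician goes to the rooftop with the grip-bot.
10. Technician goes back to the basement alone.
11. Technician goes to the rooftop with the haul-bot.
12. Technician goes back to the basement alone.
13. Technician goes to the rooftop with the lift-bot.

13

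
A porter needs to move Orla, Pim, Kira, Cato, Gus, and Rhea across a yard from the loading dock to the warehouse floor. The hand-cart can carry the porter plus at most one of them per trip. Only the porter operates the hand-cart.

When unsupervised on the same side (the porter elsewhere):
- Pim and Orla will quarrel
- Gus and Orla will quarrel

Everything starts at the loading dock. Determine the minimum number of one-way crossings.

Counting alone: the porter can take at most 1 across per trip to the warehouse floor, so moving all 6 needs at least 6 loaded trips out, with a return between consecutive ones — at least 11 crossings.
The safety rule pushes this higher. Following every safe sequence of crossings, the most of the 6 that can be at the warehouse floor as the hand-cart arrives there on crossing 11 is 5 — never all 6.
So no plan with fewer than 13 crossings exists, and this one achieves 13:
1. Porter goes to the warehouse floor with Orla.
2. Porter goes back to the loading dock alone.
3. Porter goes to the warehouse floor with Pim.
4. Porter goes back to the loading dock with Orla.
5. Porter goes to the warehouse floor with Gus.
6. Porter goes back to the loading dock alone.
7. Porter goes to the warehouse floor with Kira.
8. Porter goes back to the loading dock alone.
9. Porter goes to the warehouse floor with Cato.
10. Porter goes back to the loading dock alone.
11. Porter goes to the warehouse floor with Rhea.
12. Porter goes back to the loading dock alone.
13. Porter goes to the warehouse floor with Orla.

13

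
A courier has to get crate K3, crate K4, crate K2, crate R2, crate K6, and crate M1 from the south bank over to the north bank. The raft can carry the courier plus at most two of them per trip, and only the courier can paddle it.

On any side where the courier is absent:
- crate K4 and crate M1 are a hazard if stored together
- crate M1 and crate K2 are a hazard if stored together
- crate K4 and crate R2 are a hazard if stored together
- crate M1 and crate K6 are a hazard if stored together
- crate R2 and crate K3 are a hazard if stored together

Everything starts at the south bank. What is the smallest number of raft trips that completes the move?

7

Counting alone: the courier can take at most 2 across per trip to the north bank, so moving all 6 needs at least 3 loaded trips out, with a return between consecutive ones — at least 5 crossings.
The safety rule pushes this higher. Following every safe sequence of crossings, the most of the 6 that can be at the north bank as the raft arrives there on crossing 5 is 5 — never all 6.
So no plan with fewer than 7 crossings exists, and this one achieves 7:
1. Courier goes to the north bank with crate M1 and crate R2.  [the south bank: crate K2, crate K3, crate K4, crate K6 | the north bank: crate M1, crate R2]
2. Courier goes back to the south bank alone.  [the south bank: crate K2, crate K3, crate K4, crate K6 | the north bank: crate M1, crate R2]
3. Courier goes to the north bank with crate K3 and crate K4.  [the south bank: crate K2, crate K6 | the north bank: crate K3, crate K4, crate M1, crate R2]
4. Courier goes back to the south bank with crate M1 and crate R2.  [the south bank: crate K2, crate K6, crate M1, crate R2 | the north bank: crate K3, crate K4]
5. Courier goes to the north bank with crate K2 and crate K6.  [the south bank: crate M1, crate R2 | the north bank: crate K2, crate K3, crate K4, crate K6]
6. Courier goes back to the south bank alone.  [the south bank: crate M1, crate R2 | the north bank: crate K2, crate K3, crate K4, crate K6]
7. Courier goes to the north bank with crate M1 and crate R2.  [the south bank: — | the north bank: crate K2, crate K3, crate K4, crate K6, crate M1, crate R2]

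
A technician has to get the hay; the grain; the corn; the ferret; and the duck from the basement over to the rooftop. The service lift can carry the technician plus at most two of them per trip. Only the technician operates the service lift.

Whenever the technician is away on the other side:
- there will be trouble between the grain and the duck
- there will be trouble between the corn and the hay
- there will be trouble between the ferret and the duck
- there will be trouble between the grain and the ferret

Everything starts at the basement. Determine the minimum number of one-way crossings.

impossible

Whatever the first load, the items left behind include a forbidden pair without the technician. No opening move is safe, so no plan exists.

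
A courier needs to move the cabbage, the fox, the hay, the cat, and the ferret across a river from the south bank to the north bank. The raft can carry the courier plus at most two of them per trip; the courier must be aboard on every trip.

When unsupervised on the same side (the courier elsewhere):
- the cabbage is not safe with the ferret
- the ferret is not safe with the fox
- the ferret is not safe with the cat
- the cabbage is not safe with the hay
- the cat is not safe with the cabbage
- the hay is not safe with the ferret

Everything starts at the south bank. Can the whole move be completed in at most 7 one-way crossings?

Yes — this plan uses 7 crossings (≤ 7):
1. Courier goes to the north bank with the cabbage and the ferret.
2. Courier goes back to the south bank with the cabbage.
3. Courier goes to the north bank with the cabbage and the fox.
4. Courier goes back to the south bank with the ferret.
5. Courier goes to the north bank with the cat and the hay.
6. Courier goes back to the south bank with the cabbage.
7. Courier goes to the north bank with the cabbage and the ferret.

Yes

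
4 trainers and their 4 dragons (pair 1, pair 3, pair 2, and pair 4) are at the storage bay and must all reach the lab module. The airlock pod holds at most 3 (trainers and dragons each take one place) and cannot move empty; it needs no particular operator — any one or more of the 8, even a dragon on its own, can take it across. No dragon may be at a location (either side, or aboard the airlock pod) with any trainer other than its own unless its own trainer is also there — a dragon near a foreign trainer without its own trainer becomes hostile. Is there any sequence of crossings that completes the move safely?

1. dragon 1 and trainer 1 cross → the lab module.
2. trainer 1 crosses ← the storage bay.
3. dragon 3, trainer 1, and trainer 3 cross → the lab module.
4. dragon 1 and trainer 1 cross ← the storage bay.
5. trainer 1, trainer 2, and trainer 4 cross → the lab module.
6. dragon 3 crosses ← the storage bay.
7. dragon 1 and dragon 3 cross → the lab module.
8. dragon 1 crosses ← the storage bay.
9. dragon 1, dragon 2, and dragon 4 cross → the lab module.

Yes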